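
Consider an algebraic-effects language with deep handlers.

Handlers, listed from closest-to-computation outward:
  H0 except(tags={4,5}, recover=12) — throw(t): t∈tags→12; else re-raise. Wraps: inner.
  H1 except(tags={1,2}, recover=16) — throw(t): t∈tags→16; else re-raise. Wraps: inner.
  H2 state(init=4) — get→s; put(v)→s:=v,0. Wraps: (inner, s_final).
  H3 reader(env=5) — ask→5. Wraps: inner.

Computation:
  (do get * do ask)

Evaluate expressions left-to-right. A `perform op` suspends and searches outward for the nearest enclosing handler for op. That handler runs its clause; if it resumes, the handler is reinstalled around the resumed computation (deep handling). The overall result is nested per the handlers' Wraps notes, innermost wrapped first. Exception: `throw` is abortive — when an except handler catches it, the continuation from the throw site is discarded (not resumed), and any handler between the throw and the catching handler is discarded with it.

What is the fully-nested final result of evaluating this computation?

Evaluation trace:
get @ H2 ⇒ 4
ask @ H3 ⇒ 5
H0 returns 20
H1 returns 20
H2 returns (20, 4)
H3 returns (20, 4)
= (20, 4)

Answer: (20, 4)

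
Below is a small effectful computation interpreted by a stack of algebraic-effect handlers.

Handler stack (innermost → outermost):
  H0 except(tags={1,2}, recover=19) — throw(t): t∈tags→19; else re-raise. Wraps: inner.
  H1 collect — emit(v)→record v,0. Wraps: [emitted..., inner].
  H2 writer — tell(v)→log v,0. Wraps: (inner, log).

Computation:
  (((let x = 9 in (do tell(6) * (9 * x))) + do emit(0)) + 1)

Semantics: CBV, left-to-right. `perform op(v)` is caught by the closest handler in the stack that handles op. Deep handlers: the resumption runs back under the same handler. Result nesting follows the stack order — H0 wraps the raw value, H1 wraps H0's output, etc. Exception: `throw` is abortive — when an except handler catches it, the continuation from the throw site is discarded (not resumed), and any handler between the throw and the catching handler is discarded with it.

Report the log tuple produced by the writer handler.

Answer: (6)

Step-by-step:
tell(6) @ H2 ⇒ log+=6
emit(0) @ H1 ⇒ out+=0
H0 returns 1
H1 returns [0, 1]
H2 returns ([0, 1], (6))
= ([0, 1], (6))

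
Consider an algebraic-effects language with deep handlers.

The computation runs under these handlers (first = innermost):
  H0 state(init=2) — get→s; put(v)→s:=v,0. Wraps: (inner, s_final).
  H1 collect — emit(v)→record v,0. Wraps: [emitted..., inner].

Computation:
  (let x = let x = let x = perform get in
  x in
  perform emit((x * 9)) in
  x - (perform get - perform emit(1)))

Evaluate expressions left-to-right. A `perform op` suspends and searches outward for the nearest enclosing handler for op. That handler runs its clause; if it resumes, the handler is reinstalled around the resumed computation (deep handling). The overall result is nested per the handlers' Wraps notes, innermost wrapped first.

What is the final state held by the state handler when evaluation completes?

Answer: 2

Evaluation trace:
get @ H0 ⇒ 2
emit(18) @ H1 ⇒ out+=18
get @ H0 ⇒ 2
emit(1) @ H1 ⇒ out+=1
H0 returns (-2, 2)
H1 returns [18, 1, (-2, 2)]
= [18, 1, (-2, 2)]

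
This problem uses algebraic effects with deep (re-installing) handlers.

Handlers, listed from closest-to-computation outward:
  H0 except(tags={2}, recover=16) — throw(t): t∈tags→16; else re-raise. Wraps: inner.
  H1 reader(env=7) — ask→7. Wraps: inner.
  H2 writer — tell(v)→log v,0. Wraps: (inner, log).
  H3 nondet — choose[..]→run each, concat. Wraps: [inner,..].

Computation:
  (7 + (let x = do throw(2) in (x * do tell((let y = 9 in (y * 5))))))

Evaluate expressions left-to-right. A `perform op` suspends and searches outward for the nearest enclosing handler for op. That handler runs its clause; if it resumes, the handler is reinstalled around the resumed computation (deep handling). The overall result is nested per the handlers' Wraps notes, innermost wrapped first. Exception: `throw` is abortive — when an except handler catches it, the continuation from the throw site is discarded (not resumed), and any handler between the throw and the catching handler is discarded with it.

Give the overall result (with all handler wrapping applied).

Answer: [(16, ())]

Step-by-step:
throw(2) @ H0 caught ⇒ 16
H1 returns 16
H2 returns (16, ())
H3 returns [(16, ())]
= [(16, ())]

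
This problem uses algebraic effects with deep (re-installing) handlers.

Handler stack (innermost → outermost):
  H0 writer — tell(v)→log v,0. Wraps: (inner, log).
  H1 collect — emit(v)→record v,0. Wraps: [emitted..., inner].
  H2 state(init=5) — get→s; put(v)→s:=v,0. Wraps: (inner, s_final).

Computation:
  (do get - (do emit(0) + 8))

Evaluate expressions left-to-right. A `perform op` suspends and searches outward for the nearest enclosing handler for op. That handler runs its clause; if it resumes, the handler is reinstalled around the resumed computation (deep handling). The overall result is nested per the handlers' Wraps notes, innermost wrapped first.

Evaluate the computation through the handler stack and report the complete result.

Step-by-step:
get @ H2 ⇒ 5
emit(0) @ H1 ⇒ out+=0
H0 returns (-3, ())
H1 returns [0, (-3, ())]
H2 returns ([0, (-3, ())], 5)
= ([0, (-3, ())], 5)

Answer: ([0, (-3, ())], 5)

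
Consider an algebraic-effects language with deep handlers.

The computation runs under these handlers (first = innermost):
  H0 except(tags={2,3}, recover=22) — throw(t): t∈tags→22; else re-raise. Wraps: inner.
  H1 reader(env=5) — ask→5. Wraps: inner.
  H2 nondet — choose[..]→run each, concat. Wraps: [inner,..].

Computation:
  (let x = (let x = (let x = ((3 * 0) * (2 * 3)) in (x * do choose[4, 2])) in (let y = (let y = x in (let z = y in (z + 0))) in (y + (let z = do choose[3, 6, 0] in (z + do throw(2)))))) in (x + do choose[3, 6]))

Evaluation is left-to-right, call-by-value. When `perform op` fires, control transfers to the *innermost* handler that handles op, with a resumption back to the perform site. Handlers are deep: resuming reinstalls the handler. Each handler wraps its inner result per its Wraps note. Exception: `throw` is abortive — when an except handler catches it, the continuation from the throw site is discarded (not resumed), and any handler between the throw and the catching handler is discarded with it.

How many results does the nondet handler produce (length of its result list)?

Evaluation trace:
choose[4, 2] @ H2
  branch[0] choose=4:
    choose[3, 6, 0] @ H2
      branch[0] choose=3:
        throw(2) @ H0 caught ⇒ 22
        H1 returns 22
        H2 returns [22]
      branch[1] choose=6:
        throw(2) @ H0 caught ⇒ 22
        H1 returns 22
        H2 returns [22]
      branch[2] choose=0:
        throw(2) @ H0 caught ⇒ 22
        H1 returns 22
        H2 returns [22]
  branch[1] choose=2:
    choose[3, 6, 0] @ H2
      branch[0] choose=3:
        throw(2) @ H0 caught ⇒ 22
        H1 returns 22
        H2 returns [22]
      branch[1] choose=6:
        throw(2) @ H0 caught ⇒ 22
        H1 returns 22
        H2 returns [22]
      branch[2] choose=0:
        throw(2) @ H0 caught ⇒ 22
        H1 returns 22
        H2 returns [22]
= [22, 22, 22, 22, 22, 22]

Answer: 6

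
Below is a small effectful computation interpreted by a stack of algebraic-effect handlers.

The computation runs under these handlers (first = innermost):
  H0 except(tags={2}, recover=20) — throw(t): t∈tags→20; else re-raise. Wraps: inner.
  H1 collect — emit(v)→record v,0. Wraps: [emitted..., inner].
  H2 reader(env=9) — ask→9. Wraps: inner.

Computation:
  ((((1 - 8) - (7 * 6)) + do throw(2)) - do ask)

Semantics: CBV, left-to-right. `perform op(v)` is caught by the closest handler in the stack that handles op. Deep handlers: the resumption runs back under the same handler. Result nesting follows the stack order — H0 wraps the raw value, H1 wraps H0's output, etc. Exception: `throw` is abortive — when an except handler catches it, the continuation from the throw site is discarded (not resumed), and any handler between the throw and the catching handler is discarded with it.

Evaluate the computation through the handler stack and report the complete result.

Working:
throw(2) @ H0 caught ⇒ 20
H1 returns [20]
H2 returns [20]
= [20]

Answer: [20]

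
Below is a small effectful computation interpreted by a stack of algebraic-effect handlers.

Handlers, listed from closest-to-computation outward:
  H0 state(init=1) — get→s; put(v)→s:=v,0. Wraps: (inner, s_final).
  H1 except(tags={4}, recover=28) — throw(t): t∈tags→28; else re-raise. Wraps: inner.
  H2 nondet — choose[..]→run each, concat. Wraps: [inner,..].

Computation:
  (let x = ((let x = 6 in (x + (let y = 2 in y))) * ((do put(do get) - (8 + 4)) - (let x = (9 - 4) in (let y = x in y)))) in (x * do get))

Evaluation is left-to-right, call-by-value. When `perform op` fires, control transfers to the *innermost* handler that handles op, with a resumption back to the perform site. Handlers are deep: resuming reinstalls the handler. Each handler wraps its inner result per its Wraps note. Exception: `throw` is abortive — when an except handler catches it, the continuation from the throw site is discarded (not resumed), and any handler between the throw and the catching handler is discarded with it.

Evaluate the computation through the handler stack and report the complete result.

Evaluation trace:
get @ H0 ⇒ 1
put(1) @ H0 ⇒ s:=1
get @ H0 ⇒ 1
H0 returns (-136, 1)
H1 returns (-136, 1)
H2 returns [(-136, 1)]
= [(-136, 1)]

Answer: [(-136, 1)]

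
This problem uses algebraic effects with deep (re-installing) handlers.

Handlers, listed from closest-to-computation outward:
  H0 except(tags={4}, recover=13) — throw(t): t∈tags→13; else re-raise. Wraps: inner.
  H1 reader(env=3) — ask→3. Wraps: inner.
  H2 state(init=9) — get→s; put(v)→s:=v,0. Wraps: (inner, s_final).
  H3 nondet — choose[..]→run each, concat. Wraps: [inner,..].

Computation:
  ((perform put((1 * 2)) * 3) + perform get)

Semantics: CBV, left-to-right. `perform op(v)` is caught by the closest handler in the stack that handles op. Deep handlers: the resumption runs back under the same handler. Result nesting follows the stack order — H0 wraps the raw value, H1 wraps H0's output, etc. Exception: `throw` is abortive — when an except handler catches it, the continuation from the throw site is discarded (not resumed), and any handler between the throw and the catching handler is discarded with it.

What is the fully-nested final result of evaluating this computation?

Evaluation trace:
put(2) @ H2 ⇒ s:=2
get @ H2 ⇒ 2
H0 returns 2
H1 returns 2
H2 returns (2, 2)
H3 returns [(2, 2)]
= [(2, 2)]

Answer: [(2, 2)]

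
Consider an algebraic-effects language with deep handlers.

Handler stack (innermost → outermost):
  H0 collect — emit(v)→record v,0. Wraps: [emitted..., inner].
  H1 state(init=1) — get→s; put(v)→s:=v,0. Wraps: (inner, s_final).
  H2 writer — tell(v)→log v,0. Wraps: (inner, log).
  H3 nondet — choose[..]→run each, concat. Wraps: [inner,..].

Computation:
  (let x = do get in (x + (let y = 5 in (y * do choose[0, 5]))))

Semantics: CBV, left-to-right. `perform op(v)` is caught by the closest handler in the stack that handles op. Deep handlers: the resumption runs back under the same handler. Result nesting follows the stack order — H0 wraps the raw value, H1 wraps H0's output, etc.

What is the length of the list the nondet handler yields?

Working:
get @ H1 ⇒ 1
choose[0, 5] @ H3
  branch[0] choose=0:
    H0 returns [1]
    H1 returns ([1], 1)
    H2 returns (([1], 1), ())
    H3 returns [(([1], 1), ())]
  branch[1] choose=5:
    H0 returns [26]
    H1 returns ([26], 1)
    H2 returns (([26], 1), ())
    H3 returns [(([26], 1), ())]
= [(([1], 1), ()), (([26], 1), ())]

Answer: 2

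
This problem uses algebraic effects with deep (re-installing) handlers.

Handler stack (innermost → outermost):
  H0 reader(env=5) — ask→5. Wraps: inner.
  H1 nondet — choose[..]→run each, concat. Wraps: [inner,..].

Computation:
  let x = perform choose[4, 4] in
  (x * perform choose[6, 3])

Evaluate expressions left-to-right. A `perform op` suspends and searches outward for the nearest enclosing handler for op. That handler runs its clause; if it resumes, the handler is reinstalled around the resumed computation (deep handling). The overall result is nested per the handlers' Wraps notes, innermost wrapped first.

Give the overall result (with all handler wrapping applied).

Working:
choose[4, 4] @ H1
  branch[0] choose=4:
    choose[6, 3] @ H1
      branch[0] choose=6:
        H0 returns 24
        H1 returns [24]
      branch[1] choose=3:
        H0 returns 12
        H1 returns [12]
  branch[1] choose=4:
    choose[6, 3] @ H1
      branch[0] choose=6:
        H0 returns 24
        H1 returns [24]
      branch[1] choose=3:
        H0 returns 12
        H1 returns [12]
= [24, 12, 24, 12]

Answer: [24, 12, 24, 12]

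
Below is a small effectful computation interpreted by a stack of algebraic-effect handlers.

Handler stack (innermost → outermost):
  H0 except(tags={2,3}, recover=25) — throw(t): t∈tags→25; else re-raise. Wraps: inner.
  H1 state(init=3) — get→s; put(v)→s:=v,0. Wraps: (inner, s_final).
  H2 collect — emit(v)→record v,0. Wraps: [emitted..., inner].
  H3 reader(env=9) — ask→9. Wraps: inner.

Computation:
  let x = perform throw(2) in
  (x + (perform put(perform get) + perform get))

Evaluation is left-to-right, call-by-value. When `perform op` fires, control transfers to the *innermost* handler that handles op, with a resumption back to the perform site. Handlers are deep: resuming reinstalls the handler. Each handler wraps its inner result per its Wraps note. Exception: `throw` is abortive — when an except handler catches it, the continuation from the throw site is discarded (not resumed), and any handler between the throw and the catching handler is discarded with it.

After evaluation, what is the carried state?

Step-by-step:
throw(2) @ H0 caught ⇒ 25
H1 returns (25, 3)
H2 returns [(25, 3)]
H3 returns [(25, 3)]
= [(25, 3)]

Answer: 3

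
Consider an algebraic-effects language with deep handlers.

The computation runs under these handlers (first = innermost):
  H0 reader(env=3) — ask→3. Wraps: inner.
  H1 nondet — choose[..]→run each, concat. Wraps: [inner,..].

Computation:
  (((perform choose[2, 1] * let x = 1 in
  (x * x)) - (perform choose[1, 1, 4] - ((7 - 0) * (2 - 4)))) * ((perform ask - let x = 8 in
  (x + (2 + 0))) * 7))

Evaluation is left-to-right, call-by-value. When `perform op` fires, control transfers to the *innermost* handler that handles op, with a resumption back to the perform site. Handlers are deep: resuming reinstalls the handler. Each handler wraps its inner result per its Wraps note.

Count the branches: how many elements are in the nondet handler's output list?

Answer: 6

Working:
choose[2, 1] @ H1
  branch[0] choose=2:
    choose[1, 1, 4] @ H1
      branch[0] choose=1:
        ask @ H0 ⇒ 3
        H0 returns 637
        H1 returns [637]
      branch[1] choose=1:
        ask @ H0 ⇒ 3
        H0 returns 637
        H1 returns [637]
      branch[2] choose=4:
        ask @ H0 ⇒ 3
        H0 returns 784
        H1 returns [784]
  branch[1] choose=1:
    choose[1, 1, 4] @ H1
      branch[0] choose=1:
        ask @ H0 ⇒ 3
        H0 returns 686
        H1 returns [686]
      branch[1] choose=1:
        ask @ H0 ⇒ 3
        H0 returns 686
        H1 returns [686]
      branch[2] choose=4:
        ask @ H0 ⇒ 3
        H0 returns 833
        H1 returns [833]
= [637, 637, 784, 686, 686, 833]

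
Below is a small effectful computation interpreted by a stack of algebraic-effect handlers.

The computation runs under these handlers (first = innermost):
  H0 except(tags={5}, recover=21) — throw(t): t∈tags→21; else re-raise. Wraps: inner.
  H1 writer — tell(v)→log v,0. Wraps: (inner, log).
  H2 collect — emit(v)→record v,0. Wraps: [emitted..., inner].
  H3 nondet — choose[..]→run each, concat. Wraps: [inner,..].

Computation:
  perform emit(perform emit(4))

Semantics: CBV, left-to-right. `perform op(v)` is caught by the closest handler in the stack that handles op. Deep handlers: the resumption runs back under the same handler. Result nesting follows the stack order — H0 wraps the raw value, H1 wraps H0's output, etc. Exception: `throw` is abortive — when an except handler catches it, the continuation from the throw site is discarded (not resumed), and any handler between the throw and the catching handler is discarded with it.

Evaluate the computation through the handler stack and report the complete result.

Answer: [[4, 0, (0, ())]]

Step-by-step:
emit(4) @ H2 ⇒ out+=4
emit(0) @ H2 ⇒ out+=0
H0 returns 0
H1 returns (0, ())
H2 returns [4, 0, (0, ())]
H3 returns [[4, 0, (0, ())]]
= [[4, 0, (0, ())]]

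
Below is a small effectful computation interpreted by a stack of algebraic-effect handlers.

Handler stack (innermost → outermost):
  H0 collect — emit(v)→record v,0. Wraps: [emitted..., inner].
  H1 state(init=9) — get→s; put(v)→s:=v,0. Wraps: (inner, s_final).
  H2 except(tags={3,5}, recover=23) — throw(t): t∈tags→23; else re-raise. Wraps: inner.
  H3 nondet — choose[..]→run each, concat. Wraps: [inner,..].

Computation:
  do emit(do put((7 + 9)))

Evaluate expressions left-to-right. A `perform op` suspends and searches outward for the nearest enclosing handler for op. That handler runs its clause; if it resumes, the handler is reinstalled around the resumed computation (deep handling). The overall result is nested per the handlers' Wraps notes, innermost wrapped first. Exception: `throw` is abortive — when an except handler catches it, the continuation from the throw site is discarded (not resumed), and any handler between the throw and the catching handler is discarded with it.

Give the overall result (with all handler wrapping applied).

Answer: [([0, 0], 16)]

Evaluation trace:
put(16) @ H1 ⇒ s:=16
emit(0) @ H0 ⇒ out+=0
H0 returns [0, 0]
H1 returns ([0, 0], 16)
H2 returns ([0, 0], 16)
H3 returns [([0, 0], 16)]
= [([0, 0], 16)]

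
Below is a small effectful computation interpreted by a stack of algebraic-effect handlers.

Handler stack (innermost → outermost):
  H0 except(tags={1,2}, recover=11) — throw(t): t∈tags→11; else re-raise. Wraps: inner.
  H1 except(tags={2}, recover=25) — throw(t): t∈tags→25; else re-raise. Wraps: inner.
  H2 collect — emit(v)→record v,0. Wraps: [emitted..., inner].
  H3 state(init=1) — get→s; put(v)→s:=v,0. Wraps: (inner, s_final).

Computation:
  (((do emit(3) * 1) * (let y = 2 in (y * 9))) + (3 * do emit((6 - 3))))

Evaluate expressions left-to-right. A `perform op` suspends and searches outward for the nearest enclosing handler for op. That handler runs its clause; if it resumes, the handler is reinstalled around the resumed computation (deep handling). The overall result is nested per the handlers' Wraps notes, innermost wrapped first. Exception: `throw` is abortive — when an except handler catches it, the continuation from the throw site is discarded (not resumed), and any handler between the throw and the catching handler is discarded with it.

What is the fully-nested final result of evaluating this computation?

Step-by-step:
emit(3) @ H2 ⇒ out+=3
emit(3) @ H2 ⇒ out+=3
H0 returns 0
H1 returns 0
H2 returns [3, 3, 0]
H3 returns ([3, 3, 0], 1)
= ([3, 3, 0], 1)

Answer: ([3, 3, 0], 1)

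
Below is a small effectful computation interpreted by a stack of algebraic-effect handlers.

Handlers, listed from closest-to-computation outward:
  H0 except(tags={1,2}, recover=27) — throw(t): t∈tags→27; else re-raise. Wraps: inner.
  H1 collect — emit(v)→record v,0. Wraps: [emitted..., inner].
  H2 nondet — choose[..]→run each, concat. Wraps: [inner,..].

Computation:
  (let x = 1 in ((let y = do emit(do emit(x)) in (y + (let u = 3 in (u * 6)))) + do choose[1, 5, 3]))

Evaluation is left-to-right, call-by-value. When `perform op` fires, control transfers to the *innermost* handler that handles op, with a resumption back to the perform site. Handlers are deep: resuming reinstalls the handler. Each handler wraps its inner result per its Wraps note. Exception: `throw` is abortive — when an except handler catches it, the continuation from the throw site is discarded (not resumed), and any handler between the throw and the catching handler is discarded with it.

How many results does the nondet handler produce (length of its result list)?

Answer: 3

Working:
emit(1) @ H1 ⇒ out+=1
emit(0) @ H1 ⇒ out+=0
choose[1, 5, 3] @ H2
  branch[0] choose=1:
    H0 returns 19
    H1 returns [1, 0, 19]
    H2 returns [[1, 0, 19]]
  branch[1] choose=5:
    H0 returns 23
    H1 returns [1, 0, 23]
    H2 returns [[1, 0, 23]]
  branch[2] choose=3:
    H0 returns 21
    H1 returns [1, 0, 21]
    H2 returns [[1, 0, 21]]
= [[1, 0, 19], [1, 0, 23], [1, 0, 21]]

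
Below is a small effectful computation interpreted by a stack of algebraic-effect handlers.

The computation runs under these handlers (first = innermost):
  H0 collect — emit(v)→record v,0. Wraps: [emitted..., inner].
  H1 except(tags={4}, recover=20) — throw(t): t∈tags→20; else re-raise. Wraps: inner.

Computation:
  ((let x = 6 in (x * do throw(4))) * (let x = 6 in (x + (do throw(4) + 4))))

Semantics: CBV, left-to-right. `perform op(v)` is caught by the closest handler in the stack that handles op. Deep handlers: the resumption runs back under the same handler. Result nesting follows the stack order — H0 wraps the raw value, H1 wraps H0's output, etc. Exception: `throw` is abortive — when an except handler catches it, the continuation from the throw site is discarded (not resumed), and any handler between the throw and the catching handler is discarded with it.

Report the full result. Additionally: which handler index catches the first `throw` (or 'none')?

Answer: 20 ; first throw caught by: H1

Working:
throw(4) @ H1 caught ⇒ 20
= 20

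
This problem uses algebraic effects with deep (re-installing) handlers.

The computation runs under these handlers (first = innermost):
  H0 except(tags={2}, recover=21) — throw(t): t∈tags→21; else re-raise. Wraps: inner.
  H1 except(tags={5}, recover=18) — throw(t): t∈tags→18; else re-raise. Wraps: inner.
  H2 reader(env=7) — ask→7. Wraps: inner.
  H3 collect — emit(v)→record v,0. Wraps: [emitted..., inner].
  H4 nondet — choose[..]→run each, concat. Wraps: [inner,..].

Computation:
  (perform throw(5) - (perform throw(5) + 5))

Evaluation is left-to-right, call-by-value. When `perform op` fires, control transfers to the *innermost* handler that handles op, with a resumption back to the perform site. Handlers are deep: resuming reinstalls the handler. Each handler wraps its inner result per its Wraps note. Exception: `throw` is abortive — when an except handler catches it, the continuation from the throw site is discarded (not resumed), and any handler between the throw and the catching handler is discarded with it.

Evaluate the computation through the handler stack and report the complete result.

Answer: [[18]]

Evaluation trace:
throw(5) @ H0 re-raised
throw(5) @ H1 caught ⇒ 18
H2 returns 18
H3 returns [18]
H4 returns [[18]]
= [[18]]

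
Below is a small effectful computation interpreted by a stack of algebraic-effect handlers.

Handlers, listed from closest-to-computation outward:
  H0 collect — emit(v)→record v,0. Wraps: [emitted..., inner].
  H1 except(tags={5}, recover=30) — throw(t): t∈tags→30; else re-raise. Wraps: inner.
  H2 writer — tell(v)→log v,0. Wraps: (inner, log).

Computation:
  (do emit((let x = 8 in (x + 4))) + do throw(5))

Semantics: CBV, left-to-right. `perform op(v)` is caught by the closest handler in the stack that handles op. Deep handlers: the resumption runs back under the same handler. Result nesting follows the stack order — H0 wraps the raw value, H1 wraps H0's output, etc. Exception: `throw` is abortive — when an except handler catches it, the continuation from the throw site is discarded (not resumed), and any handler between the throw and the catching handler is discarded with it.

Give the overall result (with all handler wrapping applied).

Step-by-step:
emit(12) @ H0 ⇒ out+=12
throw(5) @ H1 caught ⇒ 30
H2 returns (30, ())
= (30, ())

Answer: (30, ())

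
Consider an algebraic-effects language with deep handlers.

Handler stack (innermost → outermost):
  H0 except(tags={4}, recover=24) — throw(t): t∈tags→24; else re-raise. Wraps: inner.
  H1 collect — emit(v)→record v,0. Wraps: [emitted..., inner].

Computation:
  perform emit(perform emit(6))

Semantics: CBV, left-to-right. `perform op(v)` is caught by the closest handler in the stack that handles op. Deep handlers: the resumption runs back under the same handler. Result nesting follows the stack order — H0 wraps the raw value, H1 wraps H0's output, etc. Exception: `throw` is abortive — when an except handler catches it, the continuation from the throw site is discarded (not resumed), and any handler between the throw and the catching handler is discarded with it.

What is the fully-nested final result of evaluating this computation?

Step-by-step:
emit(6) @ H1 ⇒ out+=6
emit(0) @ H1 ⇒ out+=0
H0 returns 0
H1 returns [6, 0, 0]
= [6, 0, 0]

Answer: [6, 0, 0]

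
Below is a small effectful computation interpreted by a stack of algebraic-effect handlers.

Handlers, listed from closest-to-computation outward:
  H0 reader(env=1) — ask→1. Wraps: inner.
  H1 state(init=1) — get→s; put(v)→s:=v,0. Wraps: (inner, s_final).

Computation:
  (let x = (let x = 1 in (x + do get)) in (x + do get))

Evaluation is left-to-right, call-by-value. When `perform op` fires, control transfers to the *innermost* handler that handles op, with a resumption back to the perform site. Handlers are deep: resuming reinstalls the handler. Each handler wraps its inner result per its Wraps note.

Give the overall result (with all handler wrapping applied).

Step-by-step:
get @ H1 ⇒ 1
get @ H1 ⇒ 1
H0 returns 3
H1 returns (3, 1)
= (3, 1)

Answer: (3, 1)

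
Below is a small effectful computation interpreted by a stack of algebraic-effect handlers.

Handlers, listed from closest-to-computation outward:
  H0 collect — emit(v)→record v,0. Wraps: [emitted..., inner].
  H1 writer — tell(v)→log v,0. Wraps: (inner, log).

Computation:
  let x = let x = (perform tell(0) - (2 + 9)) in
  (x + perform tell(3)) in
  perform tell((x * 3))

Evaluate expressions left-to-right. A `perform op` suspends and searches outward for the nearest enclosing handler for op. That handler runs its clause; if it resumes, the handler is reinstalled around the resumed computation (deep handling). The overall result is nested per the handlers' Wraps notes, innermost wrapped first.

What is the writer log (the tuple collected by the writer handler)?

Answer: (0, 3, -33)

Working:
tell(0) @ H1 ⇒ log+=0
tell(3) @ H1 ⇒ log+=3
tell(-33) @ H1 ⇒ log+=-33
H0 returns [0]
H1 returns ([0], (0, 3, -33))
= ([0], (0, 3, -33))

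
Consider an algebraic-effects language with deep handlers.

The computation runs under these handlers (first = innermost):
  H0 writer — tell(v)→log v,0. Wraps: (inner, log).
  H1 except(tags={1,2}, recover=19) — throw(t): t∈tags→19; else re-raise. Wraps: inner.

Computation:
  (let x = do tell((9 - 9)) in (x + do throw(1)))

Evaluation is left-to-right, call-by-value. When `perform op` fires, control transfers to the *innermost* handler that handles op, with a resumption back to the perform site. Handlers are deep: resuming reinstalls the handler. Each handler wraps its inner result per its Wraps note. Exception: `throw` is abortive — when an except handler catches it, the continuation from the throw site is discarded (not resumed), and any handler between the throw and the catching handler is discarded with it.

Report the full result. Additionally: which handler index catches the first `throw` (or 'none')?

Answer: 19 ; first throw caught by: H1

Working:
tell(0) @ H0 ⇒ log+=0
throw(1) @ H1 caught ⇒ 19
= 19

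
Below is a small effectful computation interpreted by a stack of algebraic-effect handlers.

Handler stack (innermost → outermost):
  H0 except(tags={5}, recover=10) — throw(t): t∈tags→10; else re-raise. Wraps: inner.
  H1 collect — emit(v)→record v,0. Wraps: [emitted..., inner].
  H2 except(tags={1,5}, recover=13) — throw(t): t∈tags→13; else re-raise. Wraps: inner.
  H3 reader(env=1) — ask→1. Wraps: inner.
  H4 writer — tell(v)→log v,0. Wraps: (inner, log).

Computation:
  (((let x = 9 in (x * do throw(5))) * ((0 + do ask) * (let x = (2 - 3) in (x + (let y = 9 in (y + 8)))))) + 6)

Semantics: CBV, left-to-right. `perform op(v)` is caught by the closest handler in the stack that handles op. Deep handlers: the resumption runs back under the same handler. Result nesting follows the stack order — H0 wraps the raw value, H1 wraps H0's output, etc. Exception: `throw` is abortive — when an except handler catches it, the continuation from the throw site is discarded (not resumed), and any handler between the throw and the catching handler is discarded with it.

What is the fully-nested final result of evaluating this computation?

Answer: ([10], ())

Working:
throw(5) @ H0 caught ⇒ 10
H1 returns [10]
H2 returns [10]
H3 returns [10]
H4 returns ([10], ())
= ([10], ())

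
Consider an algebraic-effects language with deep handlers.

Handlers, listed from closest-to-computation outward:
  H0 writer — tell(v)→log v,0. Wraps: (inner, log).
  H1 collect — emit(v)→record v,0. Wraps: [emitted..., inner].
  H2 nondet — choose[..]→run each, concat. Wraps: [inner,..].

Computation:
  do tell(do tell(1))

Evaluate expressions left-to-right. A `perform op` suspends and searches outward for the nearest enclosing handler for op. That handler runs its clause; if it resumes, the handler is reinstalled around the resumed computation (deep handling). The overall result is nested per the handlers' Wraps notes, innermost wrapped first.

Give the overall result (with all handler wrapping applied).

Answer: [[(0, (1, 0))]]

Evaluation trace:
tell(1) @ H0 ⇒ log+=1
tell(0) @ H0 ⇒ log+=0
H0 returns (0, (1, 0))
H1 returns [(0, (1, 0))]
H2 returns [[(0, (1, 0))]]
= [[(0, (1, 0))]]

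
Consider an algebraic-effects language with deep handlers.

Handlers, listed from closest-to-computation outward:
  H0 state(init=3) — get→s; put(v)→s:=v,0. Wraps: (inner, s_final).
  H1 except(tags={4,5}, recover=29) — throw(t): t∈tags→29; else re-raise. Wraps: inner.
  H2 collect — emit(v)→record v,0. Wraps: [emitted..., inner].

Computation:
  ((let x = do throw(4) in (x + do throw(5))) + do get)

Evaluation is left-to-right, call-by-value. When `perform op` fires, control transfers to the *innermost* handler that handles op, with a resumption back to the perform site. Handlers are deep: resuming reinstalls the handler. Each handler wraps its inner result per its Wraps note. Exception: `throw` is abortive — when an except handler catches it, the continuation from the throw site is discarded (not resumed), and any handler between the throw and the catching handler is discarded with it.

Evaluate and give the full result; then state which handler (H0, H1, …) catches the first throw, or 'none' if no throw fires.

Answer: [29] ; first throw caught by: H1

Working:
throw(4) @ H1 caught ⇒ 29
H2 returns [29]
= [29]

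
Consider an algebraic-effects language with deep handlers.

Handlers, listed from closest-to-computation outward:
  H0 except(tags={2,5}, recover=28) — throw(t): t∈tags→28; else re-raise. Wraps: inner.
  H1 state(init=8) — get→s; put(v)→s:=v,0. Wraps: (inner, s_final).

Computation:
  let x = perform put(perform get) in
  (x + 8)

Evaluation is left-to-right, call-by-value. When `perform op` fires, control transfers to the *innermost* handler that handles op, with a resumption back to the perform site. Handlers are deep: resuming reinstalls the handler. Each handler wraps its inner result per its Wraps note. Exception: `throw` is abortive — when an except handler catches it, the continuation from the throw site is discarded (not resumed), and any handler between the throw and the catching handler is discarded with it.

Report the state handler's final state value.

Step-by-step:
get @ H1 ⇒ 8
put(8) @ H1 ⇒ s:=8
H0 returns 8
H1 returns (8, 8)
= (8, 8)

Answer: 8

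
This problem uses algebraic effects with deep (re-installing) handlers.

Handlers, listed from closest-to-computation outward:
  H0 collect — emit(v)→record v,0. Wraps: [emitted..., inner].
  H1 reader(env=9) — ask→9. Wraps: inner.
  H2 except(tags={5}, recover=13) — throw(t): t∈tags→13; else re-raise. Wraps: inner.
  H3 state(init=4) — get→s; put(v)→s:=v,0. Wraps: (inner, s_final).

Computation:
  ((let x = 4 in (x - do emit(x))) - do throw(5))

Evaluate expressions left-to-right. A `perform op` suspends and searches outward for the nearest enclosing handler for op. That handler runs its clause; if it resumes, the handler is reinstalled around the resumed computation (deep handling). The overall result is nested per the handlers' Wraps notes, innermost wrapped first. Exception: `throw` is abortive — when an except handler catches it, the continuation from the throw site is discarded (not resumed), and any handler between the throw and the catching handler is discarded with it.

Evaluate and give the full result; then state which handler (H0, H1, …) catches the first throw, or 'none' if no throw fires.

Answer: (13, 4) ; first throw caught by: H2

Working:
emit(4) @ H0 ⇒ out+=4
throw(5) @ H2 caught ⇒ 13
H3 returns (13, 4)
= (13, 4)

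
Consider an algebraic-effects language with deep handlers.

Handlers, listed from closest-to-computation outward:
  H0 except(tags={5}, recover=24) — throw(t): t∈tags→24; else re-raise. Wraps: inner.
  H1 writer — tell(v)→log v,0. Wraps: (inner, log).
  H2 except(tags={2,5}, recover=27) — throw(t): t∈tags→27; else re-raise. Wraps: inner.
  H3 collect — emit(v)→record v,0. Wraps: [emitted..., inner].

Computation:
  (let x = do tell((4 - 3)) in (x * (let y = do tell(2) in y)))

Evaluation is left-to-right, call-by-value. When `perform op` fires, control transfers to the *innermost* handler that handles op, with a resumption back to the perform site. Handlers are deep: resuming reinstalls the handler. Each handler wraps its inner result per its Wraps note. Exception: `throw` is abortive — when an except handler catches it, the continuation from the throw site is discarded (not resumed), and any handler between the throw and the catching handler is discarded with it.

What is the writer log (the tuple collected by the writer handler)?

Answer: (1, 2)

Working:
tell(1) @ H1 ⇒ log+=1
tell(2) @ H1 ⇒ log+=2
H0 returns 0
H1 returns (0, (1, 2))
H2 returns (0, (1, 2))
H3 returns [(0, (1, 2))]
= [(0, (1, 2))]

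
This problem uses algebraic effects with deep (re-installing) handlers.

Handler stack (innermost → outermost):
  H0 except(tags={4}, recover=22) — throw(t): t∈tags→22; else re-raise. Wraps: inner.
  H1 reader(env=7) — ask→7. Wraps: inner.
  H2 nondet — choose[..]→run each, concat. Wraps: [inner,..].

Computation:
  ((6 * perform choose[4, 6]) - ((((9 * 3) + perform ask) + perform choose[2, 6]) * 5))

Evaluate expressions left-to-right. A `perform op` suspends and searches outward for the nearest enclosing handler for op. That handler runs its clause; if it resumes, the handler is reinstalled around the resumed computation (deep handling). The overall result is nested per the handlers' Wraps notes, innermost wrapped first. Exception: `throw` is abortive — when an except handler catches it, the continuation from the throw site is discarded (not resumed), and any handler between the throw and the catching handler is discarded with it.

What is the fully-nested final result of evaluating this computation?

Answer: [-156, -176, -144, -164]

Step-by-step:
choose[4, 6] @ H2
  branch[0] choose=4:
    ask @ H1 ⇒ 7
    choose[2, 6] @ H2
      branch[0] choose=2:
        H0 returns -156
        H1 returns -156
        H2 returns [-156]
      branch[1] choose=6:
        H0 returns -176
        H1 returns -176
        H2 returns [-176]
  branch[1] choose=6:
    ask @ H1 ⇒ 7
    choose[2, 6] @ H2
      branch[0] choose=2:
        H0 returns -144
        H1 returns -144
        H2 returns [-144]
      branch[1] choose=6:
        H0 returns -164
        H1 returns -164
        H2 returns [-164]
= [-156, -176, -144, -164]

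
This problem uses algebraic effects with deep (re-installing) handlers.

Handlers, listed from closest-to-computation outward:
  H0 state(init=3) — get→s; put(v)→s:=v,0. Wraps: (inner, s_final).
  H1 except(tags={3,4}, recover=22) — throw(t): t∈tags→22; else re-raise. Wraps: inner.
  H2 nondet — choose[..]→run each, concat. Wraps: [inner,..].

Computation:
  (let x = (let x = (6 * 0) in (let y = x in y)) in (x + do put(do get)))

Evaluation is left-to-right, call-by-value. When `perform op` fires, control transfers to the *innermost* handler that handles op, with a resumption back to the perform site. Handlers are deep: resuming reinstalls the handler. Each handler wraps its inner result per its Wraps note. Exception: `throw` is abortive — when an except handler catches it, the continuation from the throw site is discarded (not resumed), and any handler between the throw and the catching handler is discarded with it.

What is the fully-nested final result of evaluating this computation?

Step-by-step:
get @ H0 ⇒ 3
put(3) @ H0 ⇒ s:=3
H0 returns (0, 3)
H1 returns (0, 3)
H2 returns [(0, 3)]
= [(0, 3)]

Answer: [(0, 3)]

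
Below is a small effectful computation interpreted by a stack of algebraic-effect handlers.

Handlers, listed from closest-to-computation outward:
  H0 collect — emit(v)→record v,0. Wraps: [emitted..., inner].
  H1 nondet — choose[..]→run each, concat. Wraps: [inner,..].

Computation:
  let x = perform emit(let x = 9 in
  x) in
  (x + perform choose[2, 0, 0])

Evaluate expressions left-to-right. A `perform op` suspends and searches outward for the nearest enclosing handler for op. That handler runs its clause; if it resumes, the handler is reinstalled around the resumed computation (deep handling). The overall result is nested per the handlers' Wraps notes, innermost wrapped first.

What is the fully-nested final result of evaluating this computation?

Evaluation trace:
emit(9) @ H0 ⇒ out+=9
choose[2, 0, 0] @ H1
  branch[0] choose=2:
    H0 returns [9, 2]
    H1 returns [[9, 2]]
  branch[1] choose=0:
    H0 returns [9, 0]
    H1 returns [[9, 0]]
  branch[2] choose=0:
    H0 returns [9, 0]
    H1 returns [[9, 0]]
= [[9, 2], [9, 0], [9, 0]]

Answer: [[9, 2], [9, 0], [9, 0]]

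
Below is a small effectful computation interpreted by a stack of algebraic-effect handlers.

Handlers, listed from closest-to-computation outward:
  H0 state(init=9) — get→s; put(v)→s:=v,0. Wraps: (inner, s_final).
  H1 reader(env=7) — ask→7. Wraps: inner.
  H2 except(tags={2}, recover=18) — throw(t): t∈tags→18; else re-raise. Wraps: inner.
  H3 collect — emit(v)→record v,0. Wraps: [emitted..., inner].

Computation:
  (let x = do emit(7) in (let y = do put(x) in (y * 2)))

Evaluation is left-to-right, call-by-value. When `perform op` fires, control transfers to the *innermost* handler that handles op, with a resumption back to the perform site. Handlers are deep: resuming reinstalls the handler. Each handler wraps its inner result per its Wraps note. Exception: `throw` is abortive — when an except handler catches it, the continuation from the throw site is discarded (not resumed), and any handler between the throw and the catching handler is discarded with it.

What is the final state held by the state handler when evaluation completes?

Answer: 0

Evaluation trace:
emit(7) @ H3 ⇒ out+=7
put(0) @ H0 ⇒ s:=0
H0 returns (0, 0)
H1 returns (0, 0)
H2 returns (0, 0)
H3 returns [7, (0, 0)]
= [7, (0, 0)]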